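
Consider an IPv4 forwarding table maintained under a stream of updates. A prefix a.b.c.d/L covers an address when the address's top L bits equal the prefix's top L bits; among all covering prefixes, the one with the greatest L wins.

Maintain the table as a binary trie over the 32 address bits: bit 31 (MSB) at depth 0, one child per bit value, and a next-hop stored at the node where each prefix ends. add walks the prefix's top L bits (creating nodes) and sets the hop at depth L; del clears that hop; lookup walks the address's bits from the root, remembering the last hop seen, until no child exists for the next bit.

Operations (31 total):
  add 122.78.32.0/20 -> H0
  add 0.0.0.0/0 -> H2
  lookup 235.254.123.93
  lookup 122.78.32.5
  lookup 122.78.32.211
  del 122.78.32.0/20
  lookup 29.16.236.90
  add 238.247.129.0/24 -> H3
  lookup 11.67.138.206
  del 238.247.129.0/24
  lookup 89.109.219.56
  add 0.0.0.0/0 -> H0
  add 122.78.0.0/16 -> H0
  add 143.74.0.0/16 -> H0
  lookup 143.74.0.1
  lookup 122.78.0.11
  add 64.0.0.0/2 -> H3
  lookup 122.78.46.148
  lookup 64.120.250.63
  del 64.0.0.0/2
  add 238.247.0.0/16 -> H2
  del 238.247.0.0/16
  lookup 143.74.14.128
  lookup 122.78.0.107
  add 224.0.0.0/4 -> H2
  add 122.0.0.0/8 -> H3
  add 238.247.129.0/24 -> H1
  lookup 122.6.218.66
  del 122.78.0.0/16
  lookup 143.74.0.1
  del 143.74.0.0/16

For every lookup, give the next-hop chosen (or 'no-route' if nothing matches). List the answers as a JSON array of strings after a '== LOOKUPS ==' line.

Trace:
  + 122.78.32.0/20 (H0) depth=20
  + 0.0.0.0/0 (H2) depth=0
  Q 235.254.123.93: descend ε ; hops seen [H2] ; pick H2
  Q 122.78.32.5: descend 01111010010011100010 ; hops seen [H2,H0] ; pick H0
  Q 122.78.32.211: descend 01111010010011100010 ; hops seen [H2,H0] ; pick H0
  del 122.78.32.0/20 (clear depth 20)
  Q 29.16.236.90: descend 0 ; hops seen [H2] ; pick H2
  + 238.247.129.0/24 (H3) depth=24
  Q 11.67.138.206: descend 0 ; hops seen [H2] ; pick H2
  del 238.247.129.0/24 (clear depth 24)
  Q 89.109.219.56: descend 01 ; hops seen [H2] ; pick H2
  + 0.0.0.0/0 (H0) depth=0
  + 122.78.0.0/16 (H0) depth=16
  + 143.74.0.0/16 (H0) depth=16
  Q 143.74.0.1: descend 1000111101001010 ; hops seen [H0,H0] ; pick H0
  Q 122.78.0.11: descend 011110100100111000 ; hops seen [H0,H0] ; pick H0
  + 64.0.0.0/2 (H3) depth=2
  Q 122.78.46.148: descend 01111010010011100010 ; hops seen [H0,H3,H0] ; pick H0
  Q 64.120.250.63: descend 01 ; hops seen [H0,H3] ; pick H3
  del 64.0.0.0/2 (clear depth 2)
  + 238.247.0.0/16 (H2) depth=16
  del 238.247.0.0/16 (clear depth 16)
  Q 143.74.14.128: descend 1000111101001010 ; hops seen [H0,H0] ; pick H0
  Q 122.78.0.107: descend 011110100100111000 ; hops seen [H0,H0] ; pick H0
  + 224.0.0.0/4 (H2) depth=4
  + 122.0.0.0/8 (H3) depth=8
  + 238.247.129.0/24 (H1) depth=24
  Q 122.6.218.66: descend 011110100 ; hops seen [H0,H3] ; pick H3
  del 122.78.0.0/16 (clear depth 16)
  Q 143.74.0.1: descend 1000111101001010 ; hops seen [H0,H0] ; pick H0
  del 143.74.0.0/16 (clear depth 16)

== LOOKUPS ==
["H2","H0","H0","H2","H2","H2","H0","H0","H0","H3","H0","H0","H3","H0"]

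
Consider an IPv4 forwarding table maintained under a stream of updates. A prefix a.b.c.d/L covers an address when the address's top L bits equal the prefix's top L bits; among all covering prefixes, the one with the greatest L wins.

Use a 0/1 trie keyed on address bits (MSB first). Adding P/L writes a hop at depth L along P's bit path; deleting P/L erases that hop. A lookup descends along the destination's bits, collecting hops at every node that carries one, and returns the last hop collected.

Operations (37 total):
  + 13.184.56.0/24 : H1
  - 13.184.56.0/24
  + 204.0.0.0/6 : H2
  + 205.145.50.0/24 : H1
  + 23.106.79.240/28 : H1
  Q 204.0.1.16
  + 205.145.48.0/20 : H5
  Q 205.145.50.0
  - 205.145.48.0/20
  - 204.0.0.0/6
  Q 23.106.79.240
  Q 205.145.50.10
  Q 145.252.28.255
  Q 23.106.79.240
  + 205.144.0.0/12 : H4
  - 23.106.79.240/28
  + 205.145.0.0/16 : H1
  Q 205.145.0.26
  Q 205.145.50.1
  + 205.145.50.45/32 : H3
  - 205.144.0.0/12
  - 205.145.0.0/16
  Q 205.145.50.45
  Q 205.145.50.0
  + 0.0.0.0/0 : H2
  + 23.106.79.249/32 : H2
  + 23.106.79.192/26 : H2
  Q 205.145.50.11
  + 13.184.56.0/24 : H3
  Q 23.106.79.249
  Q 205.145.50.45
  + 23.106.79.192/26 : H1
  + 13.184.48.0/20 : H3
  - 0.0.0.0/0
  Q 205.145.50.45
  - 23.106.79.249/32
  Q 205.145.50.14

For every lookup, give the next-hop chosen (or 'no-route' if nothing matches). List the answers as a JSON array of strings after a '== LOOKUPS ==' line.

Apply in order:
  + 13.184.56.0/24 (H1) depth=24
  - 13.184.56.0/24 clear@24
  + 204.0.0.0/6 (H2) depth=6
  + 205.145.50.0/24 (H1) depth=24
  + 23.106.79.240/28 (H1) depth=28
  Q 204.0.1.16: descend 1100110 ; hops seen [H2] ; pick H2
  + 205.145.48.0/20 (H5) depth=20
  Q 205.145.50.0: descend 110011011001000100110010 ; hops seen [H2,H5,H1] ; pick H1
  - 205.145.48.0/20 clear@20
  - 204.0.0.0/6 clear@6
  Q 23.106.79.240: descend 0001011101101010010011111111 ; hops seen [H1] ; pick H1
  Q 205.145.50.10: descend 110011011001000100110010 ; hops seen [H1] ; pick H1
  Q 145.252.28.255: descend 1 ; hops seen [∅] ; pick no-route
  Q 23.106.79.240: descend 0001011101101010010011111111 ; hops seen [H1] ; pick H1
  + 205.144.0.0/12 (H4) depth=12
  - 23.106.79.240/28 clear@28
  + 205.145.0.0/16 (H1) depth=16
  Q 205.145.0.26: descend 110011011001000100 ; hops seen [H4,H1] ; pick H1
  Q 205.145.50.1: descend 110011011001000100110010 ; hops seen [H4,H1,H1] ; pick H1
  + 205.145.50.45/32 (H3) depth=32
  - 205.144.0.0/12 clear@12
  - 205.145.0.0/16 clear@16
  Q 205.145.50.45: descend 11001101100100010011001000101101 ; hops seen [H1,H3] ; pick H3
  Q 205.145.50.0: descend 11001101100100010011001000 ; hops seen [H1] ; pick H1
  + 0.0.0.0/0 (H2) depth=0
  + 23.106.79.249/32 (H2) depth=32
  + 23.106.79.192/26 (H2) depth=26
  Q 205.145.50.11: descend 11001101100100010011001000 ; hops seen [H2,H1] ; pick H1
  + 13.184.56.0/24 (H3) depth=24
  Q 23.106.79.249: descend 00010111011010100100111111111001 ; hops seen [H2,H2,H2] ; pick H2
  Q 205.145.50.45: descend 11001101100100010011001000101101 ; hops seen [H2,H1,H3] ; pick H3
  + 23.106.79.192/26 (H1) depth=26
  + 13.184.48.0/20 (H3) depth=20
  - 0.0.0.0/0 clear@0
  Q 205.145.50.45: descend 11001101100100010011001000101101 ; hops seen [H1,H3] ; pick H3
  - 23.106.79.249/32 clear@32
  Q 205.145.50.14: descend 11001101100100010011001000 ; hops seen [H1] ; pick H1

== LOOKUPS ==
["H2","H1","H1","H1","no-route","H1","H1","H1","H3","H1","H1","H2","H3","H3","H1"]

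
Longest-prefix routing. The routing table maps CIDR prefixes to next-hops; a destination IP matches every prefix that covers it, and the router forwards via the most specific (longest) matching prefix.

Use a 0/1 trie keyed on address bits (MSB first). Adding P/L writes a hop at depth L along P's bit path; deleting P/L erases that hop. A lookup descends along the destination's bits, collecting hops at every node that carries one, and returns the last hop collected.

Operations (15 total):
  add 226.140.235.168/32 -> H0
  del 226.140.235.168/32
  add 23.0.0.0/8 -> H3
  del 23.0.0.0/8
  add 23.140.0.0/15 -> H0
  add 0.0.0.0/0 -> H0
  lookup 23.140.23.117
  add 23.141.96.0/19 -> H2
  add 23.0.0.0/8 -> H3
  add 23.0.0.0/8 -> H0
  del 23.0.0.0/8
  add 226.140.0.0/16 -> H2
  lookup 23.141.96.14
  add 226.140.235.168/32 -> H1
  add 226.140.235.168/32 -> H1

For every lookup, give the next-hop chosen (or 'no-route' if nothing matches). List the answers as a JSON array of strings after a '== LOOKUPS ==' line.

Process each operation:
  add 226.140.235.168/32 -> H0 at depth 32
  - 226.140.235.168/32 clear@32
  add 23.0.0.0/8 -> H3 at depth 8
  - 23.0.0.0/8 clear@8
  add 23.140.0.0/15 -> H0 at depth 15
  add 0.0.0.0/0 -> H0 at depth 0
  lookup 23.140.23.117: bits 000101111000110 walk d0:H0→d1:-→d2:-→d3:-→d4:-→d5:-→d6:-→d7:-→d8:-→d9:-→d10:-→d11:-→d12:-→d13:-→d14:-→d15:H0 -> H0
  add 23.141.96.0/19 -> H2 at depth 19
  add 23.0.0.0/8 -> H3 at depth 8
  add 23.0.0.0/8 -> H0 at depth 8
  - 23.0.0.0/8 clear@8
  add 226.140.0.0/16 -> H2 at depth 16
  lookup 23.141.96.14: bits 0001011110001101011 walk d0:H0→d1:-→d2:-→d3:-→d4:-→d5:-→d6:-→d7:-→d8:-→d9:-→d10:-→d11:-→d12:-→d13:-→d14:-→d15:H0→d16:-→d17:-→d18:-→d19:H2 -> H2
  add 226.140.235.168/32 -> H1 at depth 32
  add 226.140.235.168/32 -> H1 at depth 32

== LOOKUPS ==
["H0","H2"]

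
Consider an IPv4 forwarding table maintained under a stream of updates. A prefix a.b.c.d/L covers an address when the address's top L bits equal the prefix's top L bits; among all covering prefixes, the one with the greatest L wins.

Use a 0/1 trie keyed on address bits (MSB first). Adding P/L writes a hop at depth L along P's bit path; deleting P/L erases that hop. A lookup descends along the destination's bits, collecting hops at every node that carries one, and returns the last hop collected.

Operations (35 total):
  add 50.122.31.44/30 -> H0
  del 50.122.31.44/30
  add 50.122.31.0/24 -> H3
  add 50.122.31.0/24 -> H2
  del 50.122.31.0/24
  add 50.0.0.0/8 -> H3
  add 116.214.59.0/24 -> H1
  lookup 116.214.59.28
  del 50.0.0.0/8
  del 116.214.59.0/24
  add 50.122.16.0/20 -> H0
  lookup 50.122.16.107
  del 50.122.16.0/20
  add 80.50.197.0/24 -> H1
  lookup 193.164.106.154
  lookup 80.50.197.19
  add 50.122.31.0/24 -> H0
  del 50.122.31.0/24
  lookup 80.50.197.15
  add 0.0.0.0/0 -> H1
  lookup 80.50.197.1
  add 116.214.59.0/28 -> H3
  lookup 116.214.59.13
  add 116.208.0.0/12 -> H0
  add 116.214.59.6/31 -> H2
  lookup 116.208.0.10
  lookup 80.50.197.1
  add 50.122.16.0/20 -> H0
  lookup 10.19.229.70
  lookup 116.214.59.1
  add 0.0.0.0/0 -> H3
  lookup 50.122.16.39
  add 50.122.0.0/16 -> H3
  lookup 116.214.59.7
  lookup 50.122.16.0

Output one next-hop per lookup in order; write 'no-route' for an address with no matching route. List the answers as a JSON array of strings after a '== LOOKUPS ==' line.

Apply in order:
  add 50.122.31.44/30 -> H0 at depth 30
  del 50.122.31.44/30 (clear depth 30)
  add 50.122.31.0/24 -> H3 at depth 24
  add 50.122.31.0/24 -> H2 at depth 24
  del 50.122.31.0/24 (clear depth 24)
  add 50.0.0.0/8 -> H3 at depth 8
  add 116.214.59.0/24 -> H1 at depth 24
  lookup 116.214.59.28: bits 011101001101011000111011 walk d0:-→d1:-→d2:-→d3:-→d4:-→d5:-→d6:-→d7:-→d8:-→d9:-→d10:-→d11:-→d12:-→d13:-→d14:-→d15:-→d16:-→d17:-→d18:-→d19:-→d20:-→d21:-→d22:-→d23:-→d24:H1 -> H1
  del 50.0.0.0/8 (clear depth 8)
  del 116.214.59.0/24 (clear depth 24)
  add 50.122.16.0/20 -> H0 at depth 20
  lookup 50.122.16.107: bits 00110010011110100001 walk d0:-→d1:-→d2:-→d3:-→d4:-→d5:-→d6:-→d7:-→d8:-→d9:-→d10:-→d11:-→d12:-→d13:-→d14:-→d15:-→d16:-→d17:-→d18:-→d19:-→d20:H0 -> H0
  del 50.122.16.0/20 (clear depth 20)
  add 80.50.197.0/24 -> H1 at depth 24
  lookup 193.164.106.154: bits ε walk d0:- -> no-route
  lookup 80.50.197.19: bits 010100000011001011000101 walk d0:-→d1:-→d2:-→d3:-→d4:-→d5:-→d6:-→d7:-→d8:-→d9:-→d10:-→d11:-→d12:-→d13:-→d14:-→d15:-→d16:-→d17:-→d18:-→d19:-→d20:-→d21:-→d22:-→d23:-→d24:H1 -> H1
  add 50.122.31.0/24 -> H0 at depth 24
  del 50.122.31.0/24 (clear depth 24)
  lookup 80.50.197.15: bits 010100000011001011000101 walk d0:-→d1:-→d2:-→d3:-→d4:-→d5:-→d6:-→d7:-→d8:-→d9:-→d10:-→d11:-→d12:-→d13:-→d14:-→d15:-→d16:-→d17:-→d18:-→d19:-→d20:-→d21:-→d22:-→d23:-→d24:H1 -> H1
  add 0.0.0.0/0 -> H1 at depth 0
  lookup 80.50.197.1: bits 010100000011001011000101 walk d0:H1→d1:-→d2:-→d3:-→d4:-→d5:-→d6:-→d7:-→d8:-→d9:-→d10:-→d11:-→d12:-→d13:-→d14:-→d15:-→d16:-→d17:-→d18:-→d19:-→d20:-→d21:-→d22:-→d23:-→d24:H1 -> H1
  add 116.214.59.0/28 -> H3 at depth 28
  lookup 116.214.59.13: bits 0111010011010110001110110000 walk d0:H1→d1:-→d2:-→d3:-→d4:-→d5:-→d6:-→d7:-→d8:-→d9:-→d10:-→d11:-→d12:-→d13:-→d14:-→d15:-→d16:-→d17:-→d18:-→d19:-→d20:-→d21:-→d22:-→d23:-→d24:-→d25:-→d26:-→d27:-→d28:H3 -> H3
  add 116.208.0.0/12 -> H0 at depth 12
  add 116.214.59.6/31 -> H2 at depth 31
  lookup 116.208.0.10: bits 0111010011010 walk d0:H1→d1:-→d2:-→d3:-→d4:-→d5:-→d6:-→d7:-→d8:-→d9:-→d10:-→d11:-→d12:H0→d13:- -> H0
  lookup 80.50.197.1: bits 010100000011001011000101 walk d0:H1→d1:-→d2:-→d3:-→d4:-→d5:-→d6:-→d7:-→d8:-→d9:-→d10:-→d11:-→d12:-→d13:-→d14:-→d15:-→d16:-→d17:-→d18:-→d19:-→d20:-→d21:-→d22:-→d23:-→d24:H1 -> H1
  add 50.122.16.0/20 -> H0 at depth 20
  lookup 10.19.229.70: bits 00 walk d0:H1→d1:-→d2:- -> H1
  lookup 116.214.59.1: bits 01110100110101100011101100000 walk d0:H1→d1:-→d2:-→d3:-→d4:-→d5:-→d6:-→d7:-→d8:-→d9:-→d10:-→d11:-→d12:H0→d13:-→d14:-→d15:-→d16:-→d17:-→d18:-→d19:-→d20:-→d21:-→d22:-→d23:-→d24:-→d25:-→d26:-→d27:-→d28:H3→d29:- -> H3
  add 0.0.0.0/0 -> H3 at depth 0
  lookup 50.122.16.39: bits 00110010011110100001 walk d0:H3→d1:-→d2:-→d3:-→d4:-→d5:-→d6:-→d7:-→d8:-→d9:-→d10:-→d11:-→d12:-→d13:-→d14:-→d15:-→d16:-→d17:-→d18:-→d19:-→d20:H0 -> H0
  add 50.122.0.0/16 -> H3 at depth 16
  lookup 116.214.59.7: bits 0111010011010110001110110000011 walk d0:H3→d1:-→d2:-→d3:-→d4:-→d5:-→d6:-→d7:-→d8:-→d9:-→d10:-→d11:-→d12:H0→d13:-→d14:-→d15:-→d16:-→d17:-→d18:-→d19:-→d20:-→d21:-→d22:-→d23:-→d24:-→d25:-→d26:-→d27:-→d28:H3→d29:-→d30:-→d31:H2 -> H2
  lookup 50.122.16.0: bits 00110010011110100001 walk d0:H3→d1:-→d2:-→d3:-→d4:-→d5:-→d6:-→d7:-→d8:-→d9:-→d10:-→d11:-→d12:-→d13:-→d14:-→d15:-→d16:H3→d17:-→d18:-→d19:-→d20:H0 -> H0

== LOOKUPS ==
["H1","H0","no-route","H1","H1","H1","H3","H0","H1","H1","H3","H0","H2","H0"]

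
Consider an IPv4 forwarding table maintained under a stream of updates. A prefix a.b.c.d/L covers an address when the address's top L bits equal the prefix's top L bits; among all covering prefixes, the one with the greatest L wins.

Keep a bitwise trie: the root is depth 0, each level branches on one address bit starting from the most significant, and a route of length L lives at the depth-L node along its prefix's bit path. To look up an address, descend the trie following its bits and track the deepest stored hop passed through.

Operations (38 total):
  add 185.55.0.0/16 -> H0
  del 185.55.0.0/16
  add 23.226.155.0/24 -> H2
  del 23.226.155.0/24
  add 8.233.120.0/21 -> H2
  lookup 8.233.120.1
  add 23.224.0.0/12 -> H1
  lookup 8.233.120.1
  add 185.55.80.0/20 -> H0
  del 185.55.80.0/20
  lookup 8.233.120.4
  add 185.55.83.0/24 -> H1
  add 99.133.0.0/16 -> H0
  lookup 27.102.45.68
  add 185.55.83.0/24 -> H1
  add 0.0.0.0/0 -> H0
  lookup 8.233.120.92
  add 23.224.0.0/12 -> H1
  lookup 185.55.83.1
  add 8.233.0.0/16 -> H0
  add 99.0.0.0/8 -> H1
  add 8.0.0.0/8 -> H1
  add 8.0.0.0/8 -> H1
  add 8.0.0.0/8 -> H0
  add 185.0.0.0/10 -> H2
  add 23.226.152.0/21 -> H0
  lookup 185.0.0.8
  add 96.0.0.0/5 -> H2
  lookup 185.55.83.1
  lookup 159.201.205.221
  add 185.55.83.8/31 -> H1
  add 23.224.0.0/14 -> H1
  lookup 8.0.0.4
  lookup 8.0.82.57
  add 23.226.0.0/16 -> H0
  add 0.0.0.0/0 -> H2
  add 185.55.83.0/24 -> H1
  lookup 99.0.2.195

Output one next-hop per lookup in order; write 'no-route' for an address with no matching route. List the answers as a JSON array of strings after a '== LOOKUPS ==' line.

Trace:
  + 185.55.0.0/16 (H0) depth=16
  del 185.55.0.0/16 (clear depth 16)
  + 23.226.155.0/24 (H2) depth=24
  del 23.226.155.0/24 (clear depth 24)
  + 8.233.120.0/21 (H2) depth=21
  ? 8.233.120.1  path d0:-→d1:-→d2:-→d3:-→d4:-→d5:-→d6:-→d7:-→d8:-→d9:-→d10:-→d11:-→d12:-→d13:-→d14:-→d15:-→d16:-→d17:-→d18:-→d19:-→d20:-→d21:H2  best=H2
  + 23.224.0.0/12 (H1) depth=12
  ? 8.233.120.1  path d0:-→d1:-→d2:-→d3:-→d4:-→d5:-→d6:-→d7:-→d8:-→d9:-→d10:-→d11:-→d12:-→d13:-→d14:-→d15:-→d16:-→d17:-→d18:-→d19:-→d20:-→d21:H2  best=H2
  + 185.55.80.0/20 (H0) depth=20
  del 185.55.80.0/20 (clear depth 20)
  ? 8.233.120.4  path d0:-→d1:-→d2:-→d3:-→d4:-→d5:-→d6:-→d7:-→d8:-→d9:-→d10:-→d11:-→d12:-→d13:-→d14:-→d15:-→d16:-→d17:-→d18:-→d19:-→d20:-→d21:H2  best=H2
  + 185.55.83.0/24 (H1) depth=24
  + 99.133.0.0/16 (H0) depth=16
  ? 27.102.45.68  path d0:-→d1:-→d2:-→d3:-→d4:-  best=no-route
  + 185.55.83.0/24 (H1) depth=24
  + 0.0.0.0/0 (H0) depth=0
  ? 8.233.120.92  path d0:H0→d1:-→d2:-→d3:-→d4:-→d5:-→d6:-→d7:-→d8:-→d9:-→d10:-→d11:-→d12:-→d13:-→d14:-→d15:-→d16:-→d17:-→d18:-→d19:-→d20:-→d21:H2  best=H2
  + 23.224.0.0/12 (H1) depth=12
  ? 185.55.83.1  path d0:H0→d1:-→d2:-→d3:-→d4:-→d5:-→d6:-→d7:-→d8:-→d9:-→d10:-→d11:-→d12:-→d13:-→d14:-→d15:-→d16:-→d17:-→d18:-→d19:-→d20:-→d21:-→d22:-→d23:-→d24:H1  best=H1
  + 8.233.0.0/16 (H0) depth=16
  + 99.0.0.0/8 (H1) depth=8
  + 8.0.0.0/8 (H1) depth=8
  + 8.0.0.0/8 (H1) depth=8
  + 8.0.0.0/8 (H0) depth=8
  + 185.0.0.0/10 (H2) depth=10
  + 23.226.152.0/21 (H0) depth=21
  ? 185.0.0.8  path d0:H0→d1:-→d2:-→d3:-→d4:-→d5:-→d6:-→d7:-→d8:-→d9:-→d10:H2  best=H2
  + 96.0.0.0/5 (H2) depth=5
  ? 185.55.83.1  path d0:H0→d1:-→d2:-→d3:-→d4:-→d5:-→d6:-→d7:-→d8:-→d9:-→d10:H2→d11:-→d12:-→d13:-→d14:-→d15:-→d16:-→d17:-→d18:-→d19:-→d20:-→d21:-→d22:-→d23:-→d24:H1  best=H1
  ? 159.201.205.221  path d0:H0→d1:-→d2:-  best=H0
  + 185.55.83.8/31 (H1) depth=31
  + 23.224.0.0/14 (H1) depth=14
  ? 8.0.0.4  path d0:H0→d1:-→d2:-→d3:-→d4:-→d5:-→d6:-→d7:-→d8:H0  best=H0
  ? 8.0.82.57  path d0:H0→d1:-→d2:-→d3:-→d4:-→d5:-→d6:-→d7:-→d8:H0  best=H0
  + 23.226.0.0/16 (H0) depth=16
  + 0.0.0.0/0 (H2) depth=0
  + 185.55.83.0/24 (H1) depth=24
  ? 99.0.2.195  path d0:H2→d1:-→d2:-→d3:-→d4:-→d5:H2→d6:-→d7:-→d8:H1  best=H1

== LOOKUPS ==
["H2","H2","H2","no-route","H2","H1","H2","H1","H0","H0","H0","H1"]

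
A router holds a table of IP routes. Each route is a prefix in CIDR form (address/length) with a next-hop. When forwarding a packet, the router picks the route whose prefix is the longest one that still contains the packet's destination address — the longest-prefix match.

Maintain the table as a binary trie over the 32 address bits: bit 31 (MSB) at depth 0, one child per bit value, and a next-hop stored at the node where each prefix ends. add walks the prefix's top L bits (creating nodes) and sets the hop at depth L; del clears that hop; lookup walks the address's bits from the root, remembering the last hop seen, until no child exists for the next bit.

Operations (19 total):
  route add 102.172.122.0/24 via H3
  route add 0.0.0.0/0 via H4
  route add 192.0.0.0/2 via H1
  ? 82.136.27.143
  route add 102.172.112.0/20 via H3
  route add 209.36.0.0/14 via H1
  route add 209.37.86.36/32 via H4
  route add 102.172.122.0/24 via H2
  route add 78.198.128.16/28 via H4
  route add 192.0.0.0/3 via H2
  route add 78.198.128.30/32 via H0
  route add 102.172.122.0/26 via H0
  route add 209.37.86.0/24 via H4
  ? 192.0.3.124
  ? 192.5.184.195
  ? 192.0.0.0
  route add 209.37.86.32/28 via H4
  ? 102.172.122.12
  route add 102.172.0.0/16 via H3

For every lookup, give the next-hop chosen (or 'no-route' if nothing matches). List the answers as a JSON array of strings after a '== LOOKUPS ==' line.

Trace:
  add 102.172.122.0/24 -> H3 at depth 24
  add 0.0.0.0/0 -> H4 at depth 0
  add 192.0.0.0/2 -> H1 at depth 2
  ? 82.136.27.143  path d0:H4→d1:-→d2:-  best=H4
  add 102.172.112.0/20 -> H3 at depth 20
  add 209.36.0.0/14 -> H1 at depth 14
  add 209.37.86.36/32 -> H4 at depth 32
  add 102.172.122.0/24 -> H2 at depth 24
  add 78.198.128.16/28 -> H4 at depth 28
  add 192.0.0.0/3 -> H2 at depth 3
  add 78.198.128.30/32 -> H0 at depth 32
  add 102.172.122.0/26 -> H0 at depth 26
  add 209.37.86.0/24 -> H4 at depth 24
  ? 192.0.3.124  path d0:H4→d1:-→d2:H1→d3:H2  best=H2
  ? 192.5.184.195  path d0:H4→d1:-→d2:H1→d3:H2  best=H2
  ? 192.0.0.0  path d0:H4→d1:-→d2:H1→d3:H2  best=H2
  add 209.37.86.32/28 -> H4 at depth 28
  ? 102.172.122.12  path d0:H4→d1:-→d2:-→d3:-→d4:-→d5:-→d6:-→d7:-→d8:-→d9:-→d10:-→d11:-→d12:-→d13:-→d14:-→d15:-→d16:-→d17:-→d18:-→d19:-→d20:H3→d21:-→d22:-→d23:-→d24:H2→d25:-→d26:H0  best=H0
  add 102.172.0.0/16 -> H3 at depth 16

== LOOKUPS ==
["H4","H2","H2","H2","H0"]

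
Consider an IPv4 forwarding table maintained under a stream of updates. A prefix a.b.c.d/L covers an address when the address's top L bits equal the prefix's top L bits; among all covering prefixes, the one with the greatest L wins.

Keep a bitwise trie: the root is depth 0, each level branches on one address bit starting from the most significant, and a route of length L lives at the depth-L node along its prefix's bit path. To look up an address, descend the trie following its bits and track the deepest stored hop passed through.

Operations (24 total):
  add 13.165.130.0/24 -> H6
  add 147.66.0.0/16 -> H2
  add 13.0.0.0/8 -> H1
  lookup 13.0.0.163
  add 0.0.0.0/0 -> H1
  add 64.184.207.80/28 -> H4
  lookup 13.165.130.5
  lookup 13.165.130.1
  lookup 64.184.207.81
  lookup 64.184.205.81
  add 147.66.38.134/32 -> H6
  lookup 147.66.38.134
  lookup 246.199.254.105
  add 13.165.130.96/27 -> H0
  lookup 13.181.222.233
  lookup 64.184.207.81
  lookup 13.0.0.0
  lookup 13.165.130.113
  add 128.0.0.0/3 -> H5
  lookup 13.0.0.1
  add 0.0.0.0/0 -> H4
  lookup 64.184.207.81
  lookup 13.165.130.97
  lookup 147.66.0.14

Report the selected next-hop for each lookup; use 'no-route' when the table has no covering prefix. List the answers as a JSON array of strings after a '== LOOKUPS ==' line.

Apply in order:
  add 13.165.130.0/24 -> H6 at depth 24
  add 147.66.0.0/16 -> H2 at depth 16
  add 13.0.0.0/8 -> H1 at depth 8
  Q 13.0.0.163: descend 00001101 ; hops seen [H1] ; pick H1
  add 0.0.0.0/0 -> H1 at depth 0
  add 64.184.207.80/28 -> H4 at depth 28
  Q 13.165.130.5: descend 000011011010010110000010 ; hops seen [H1,H1,H6] ; pick H6
  Q 13.165.130.1: descend 000011011010010110000010 ; hops seen [H1,H1,H6] ; pick H6
  Q 64.184.207.81: descend 0100000010111000110011110101 ; hops seen [H1,H4] ; pick H4
  Q 64.184.205.81: descend 0100000010111000110011 ; hops seen [H1] ; pick H1
  add 147.66.38.134/32 -> H6 at depth 32
  Q 147.66.38.134: descend 10010011010000100010011010000110 ; hops seen [H1,H2,H6] ; pick H6
  Q 246.199.254.105: descend 1 ; hops seen [H1] ; pick H1
  add 13.165.130.96/27 -> H0 at depth 27
  Q 13.181.222.233: descend 00001101101 ; hops seen [H1,H1] ; pick H1
  Q 64.184.207.81: descend 0100000010111000110011110101 ; hops seen [H1,H4] ; pick H4
  Q 13.0.0.0: descend 00001101 ; hops seen [H1,H1] ; pick H1
  Q 13.165.130.113: descend 000011011010010110000010011 ; hops seen [H1,H1,H6,H0] ; pick H0
  add 128.0.0.0/3 -> H5 at depth 3
  Q 13.0.0.1: descend 00001101 ; hops seen [H1,H1] ; pick H1
  add 0.0.0.0/0 -> H4 at depth 0
  Q 64.184.207.81: descend 0100000010111000110011110101 ; hops seen [H4,H4] ; pick H4
  Q 13.165.130.97: descend 000011011010010110000010011 ; hops seen [H4,H1,H6,H0] ; pick H0
  Q 147.66.0.14: descend 100100110100001000 ; hops seen [H4,H5,H2] ; pick H2

== LOOKUPS ==
["H1","H6","H6","H4","H1","H6","H1","H1","H4","H1","H0","H1","H4","H0","H2"]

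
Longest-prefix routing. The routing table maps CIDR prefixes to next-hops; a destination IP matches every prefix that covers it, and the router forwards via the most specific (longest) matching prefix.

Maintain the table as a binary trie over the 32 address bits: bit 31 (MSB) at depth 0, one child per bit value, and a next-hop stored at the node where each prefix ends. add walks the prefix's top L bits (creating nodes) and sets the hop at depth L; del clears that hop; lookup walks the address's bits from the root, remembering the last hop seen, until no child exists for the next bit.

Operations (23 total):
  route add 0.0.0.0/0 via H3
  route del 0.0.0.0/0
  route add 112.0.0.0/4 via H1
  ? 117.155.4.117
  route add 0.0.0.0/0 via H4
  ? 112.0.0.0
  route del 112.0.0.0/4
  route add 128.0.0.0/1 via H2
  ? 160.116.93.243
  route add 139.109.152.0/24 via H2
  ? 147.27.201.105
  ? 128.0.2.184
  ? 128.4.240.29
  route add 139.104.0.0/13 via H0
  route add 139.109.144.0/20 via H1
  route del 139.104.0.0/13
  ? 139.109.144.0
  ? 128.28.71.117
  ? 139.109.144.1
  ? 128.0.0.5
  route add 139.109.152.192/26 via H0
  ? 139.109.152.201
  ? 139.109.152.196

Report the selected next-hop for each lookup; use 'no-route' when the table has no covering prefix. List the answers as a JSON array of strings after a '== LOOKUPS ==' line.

Trace:
  add 0.0.0.0/0 -> H3 at depth 0
  del 0.0.0.0/0 (clear depth 0)
  add 112.0.0.0/4 -> H1 at depth 4
  ? 117.155.4.117  path d0:-→d1:-→d2:-→d3:-→d4:H1  best=H1
  add 0.0.0.0/0 -> H4 at depth 0
  ? 112.0.0.0  path d0:H4→d1:-→d2:-→d3:-→d4:H1  best=H1
  del 112.0.0.0/4 (clear depth 4)
  add 128.0.0.0/1 -> H2 at depth 1
  ? 160.116.93.243  path d0:H4→d1:H2  best=H2
  add 139.109.152.0/24 -> H2 at depth 24
  ? 147.27.201.105  path d0:H4→d1:H2→d2:-→d3:-  best=H2
  ? 128.0.2.184  path d0:H4→d1:H2→d2:-→d3:-→d4:-  best=H2
  ? 128.4.240.29  path d0:H4→d1:H2→d2:-→d3:-→d4:-  best=H2
  add 139.104.0.0/13 -> H0 at depth 13
  add 139.109.144.0/20 -> H1 at depth 20
  del 139.104.0.0/13 (clear depth 13)
  ? 139.109.144.0  path d0:H4→d1:H2→d2:-→d3:-→d4:-→d5:-→d6:-→d7:-→d8:-→d9:-→d10:-→d11:-→d12:-→d13:-→d14:-→d15:-→d16:-→d17:-→d18:-→d19:-→d20:H1  best=H1
  ? 128.28.71.117  path d0:H4→d1:H2→d2:-→d3:-→d4:-  best=H2
  ? 139.109.144.1  path d0:H4→d1:H2→d2:-→d3:-→d4:-→d5:-→d6:-→d7:-→d8:-→d9:-→d10:-→d11:-→d12:-→d13:-→d14:-→d15:-→d16:-→d17:-→d18:-→d19:-→d20:H1  best=H1
  ? 128.0.0.5  path d0:H4→d1:H2→d2:-→d3:-→d4:-  best=H2
  add 139.109.152.192/26 -> H0 at depth 26
  ? 139.109.152.201  path d0:H4→d1:H2→d2:-→d3:-→d4:-→d5:-→d6:-→d7:-→d8:-→d9:-→d10:-→d11:-→d12:-→d13:-→d14:-→d15:-→d16:-→d17:-→d18:-→d19:-→d20:H1→d21:-→d22:-→d23:-→d24:H2→d25:-→d26:H0  best=H0
  ? 139.109.152.196  path d0:H4→d1:H2→d2:-→d3:-→d4:-→d5:-→d6:-→d7:-→d8:-→d9:-→d10:-→d11:-→d12:-→d13:-→d14:-→d15:-→d16:-→d17:-→d18:-→d19:-→d20:H1→d21:-→d22:-→d23:-→d24:H2→d25:-→d26:H0  best=H0

== LOOKUPS ==
["H1","H1","H2","H2","H2","H2","H1","H2","H1","H2","H0","H0"]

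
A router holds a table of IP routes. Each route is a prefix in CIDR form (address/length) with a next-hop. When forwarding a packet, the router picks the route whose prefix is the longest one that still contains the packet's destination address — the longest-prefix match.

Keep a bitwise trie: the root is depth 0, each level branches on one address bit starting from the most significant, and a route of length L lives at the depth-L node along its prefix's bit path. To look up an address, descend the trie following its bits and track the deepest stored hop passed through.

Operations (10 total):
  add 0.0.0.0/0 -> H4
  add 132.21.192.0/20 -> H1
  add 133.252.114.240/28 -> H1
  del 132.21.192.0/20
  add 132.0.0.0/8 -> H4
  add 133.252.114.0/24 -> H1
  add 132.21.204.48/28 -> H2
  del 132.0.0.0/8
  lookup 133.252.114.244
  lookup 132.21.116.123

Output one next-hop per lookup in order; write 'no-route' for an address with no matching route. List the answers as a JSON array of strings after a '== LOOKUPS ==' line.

Trace:
  + 0.0.0.0/0 (H4) depth=0
  + 132.21.192.0/20 (H1) depth=20
  + 133.252.114.240/28 (H1) depth=28
  del 132.21.192.0/20 (clear depth 20)
  + 132.0.0.0/8 (H4) depth=8
  + 133.252.114.0/24 (H1) depth=24
  + 132.21.204.48/28 (H2) depth=28
  del 132.0.0.0/8 (clear depth 8)
  Q 133.252.114.244: descend 1000010111111100011100101111 ; hops seen [H4,H1,H1] ; pick H1
  Q 132.21.116.123: descend 1000010000010101 ; hops seen [H4] ; pick H4

== LOOKUPS ==
["H1","H4"]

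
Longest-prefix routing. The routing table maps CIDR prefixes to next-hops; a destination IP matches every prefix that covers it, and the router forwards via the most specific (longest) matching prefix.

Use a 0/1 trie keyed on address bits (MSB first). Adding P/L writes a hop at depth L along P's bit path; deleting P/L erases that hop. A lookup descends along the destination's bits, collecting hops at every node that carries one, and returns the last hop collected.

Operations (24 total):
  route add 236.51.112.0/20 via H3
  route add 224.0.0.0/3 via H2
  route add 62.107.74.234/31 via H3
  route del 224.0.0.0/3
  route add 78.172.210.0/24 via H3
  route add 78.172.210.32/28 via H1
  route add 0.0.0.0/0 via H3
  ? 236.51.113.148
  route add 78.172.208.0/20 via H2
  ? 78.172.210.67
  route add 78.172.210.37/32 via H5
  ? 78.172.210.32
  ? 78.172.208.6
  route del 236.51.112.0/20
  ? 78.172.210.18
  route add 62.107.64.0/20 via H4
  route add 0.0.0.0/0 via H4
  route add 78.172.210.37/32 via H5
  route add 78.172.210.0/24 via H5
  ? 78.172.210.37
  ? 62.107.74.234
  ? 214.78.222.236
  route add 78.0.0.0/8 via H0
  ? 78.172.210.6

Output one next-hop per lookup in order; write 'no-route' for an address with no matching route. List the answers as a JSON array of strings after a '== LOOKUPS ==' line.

Process each operation:
  + 236.51.112.0/20 (H3) depth=20
  + 224.0.0.0/3 (H2) depth=3
  + 62.107.74.234/31 (H3) depth=31
  - 224.0.0.0/3 clear@3
  + 78.172.210.0/24 (H3) depth=24
  + 78.172.210.32/28 (H1) depth=28
  + 0.0.0.0/0 (H3) depth=0
  ? 236.51.113.148  path d0:H3→d1:-→d2:-→d3:-→d4:-→d5:-→d6:-→d7:-→d8:-→d9:-→d10:-→d11:-→d12:-→d13:-→d14:-→d15:-→d16:-→d17:-→d18:-→d19:-→d20:H3  best=H3
  + 78.172.208.0/20 (H2) depth=20
  ? 78.172.210.67  path d0:H3→d1:-→d2:-→d3:-→d4:-→d5:-→d6:-→d7:-→d8:-→d9:-→d10:-→d11:-→d12:-→d13:-→d14:-→d15:-→d16:-→d17:-→d18:-→d19:-→d20:H2→d21:-→d22:-→d23:-→d24:H3→d25:-  best=H3
  + 78.172.210.37/32 (H5) depth=32
  ? 78.172.210.32  path d0:H3→d1:-→d2:-→d3:-→d4:-→d5:-→d6:-→d7:-→d8:-→d9:-→d10:-→d11:-→d12:-→d13:-→d14:-→d15:-→d16:-→d17:-→d18:-→d19:-→d20:H2→d21:-→d22:-→d23:-→d24:H3→d25:-→d26:-→d27:-→d28:H1→d29:-  best=H1
  ? 78.172.208.6  path d0:H3→d1:-→d2:-→d3:-→d4:-→d5:-→d6:-→d7:-→d8:-→d9:-→d10:-→d11:-→d12:-→d13:-→d14:-→d15:-→d16:-→d17:-→d18:-→d19:-→d20:H2→d21:-→d22:-  best=H2
  - 236.51.112.0/20 clear@20
  ? 78.172.210.18  path d0:H3→d1:-→d2:-→d3:-→d4:-→d5:-→d6:-→d7:-→d8:-→d9:-→d10:-→d11:-→d12:-→d13:-→d14:-→d15:-→d16:-→d17:-→d18:-→d19:-→d20:H2→d21:-→d22:-→d23:-→d24:H3→d25:-→d26:-  best=H3
  + 62.107.64.0/20 (H4) depth=20
  + 0.0.0.0/0 (H4) depth=0
  + 78.172.210.37/32 (H5) depth=32
  + 78.172.210.0/24 (H5) depth=24
  ? 78.172.210.37  path d0:H4→d1:-→d2:-→d3:-→d4:-→d5:-→d6:-→d7:-→d8:-→d9:-→d10:-→d11:-→d12:-→d13:-→d14:-→d15:-→d16:-→d17:-→d18:-→d19:-→d20:H2→d21:-→d22:-→d23:-→d24:H5→d25:-→d26:-→d27:-→d28:H1→d29:-→d30:-→d31:-→d32:H5  best=H5
  ? 62.107.74.234  path d0:H4→d1:-→d2:-→d3:-→d4:-→d5:-→d6:-→d7:-→d8:-→d9:-→d10:-→d11:-→d12:-→d13:-→d14:-→d15:-→d16:-→d17:-→d18:-→d19:-→d20:H4→d21:-→d22:-→d23:-→d24:-→d25:-→d26:-→d27:-→d28:-→d29:-→d30:-→d31:H3  best=H3
  ? 214.78.222.236  path d0:H4→d1:-→d2:-  best=H4
  + 78.0.0.0/8 (H0) depth=8
  ? 78.172.210.6  path d0:H4→d1:-→d2:-→d3:-→d4:-→d5:-→d6:-→d7:-→d8:H0→d9:-→d10:-→d11:-→d12:-→d13:-→d14:-→d15:-→d16:-→d17:-→d18:-→d19:-→d20:H2→d21:-→d22:-→d23:-→d24:H5→d25:-→d26:-  best=H5

== LOOKUPS ==
["H3","H3","H1","H2","H3","H5","H3","H4","H5"]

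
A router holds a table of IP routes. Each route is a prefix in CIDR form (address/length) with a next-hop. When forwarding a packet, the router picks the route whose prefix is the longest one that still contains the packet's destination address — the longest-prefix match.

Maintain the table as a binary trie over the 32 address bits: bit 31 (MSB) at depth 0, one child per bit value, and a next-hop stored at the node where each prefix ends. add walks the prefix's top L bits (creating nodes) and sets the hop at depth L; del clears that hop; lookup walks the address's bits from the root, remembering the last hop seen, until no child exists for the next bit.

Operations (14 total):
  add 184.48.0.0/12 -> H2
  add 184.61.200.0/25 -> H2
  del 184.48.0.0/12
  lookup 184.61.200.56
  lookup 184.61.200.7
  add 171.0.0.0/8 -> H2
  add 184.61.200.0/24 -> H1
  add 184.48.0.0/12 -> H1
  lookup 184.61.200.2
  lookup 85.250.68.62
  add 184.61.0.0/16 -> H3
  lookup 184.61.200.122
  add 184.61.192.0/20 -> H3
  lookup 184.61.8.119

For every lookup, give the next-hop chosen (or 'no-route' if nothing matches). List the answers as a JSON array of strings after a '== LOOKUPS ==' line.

Apply in order:
  add 184.48.0.0/12 -> H2 at depth 12
  add 184.61.200.0/25 -> H2 at depth 25
  del 184.48.0.0/12 (clear depth 12)
  ? 184.61.200.56  path d0:-→d1:-→d2:-→d3:-→d4:-→d5:-→d6:-→d7:-→d8:-→d9:-→d10:-→d11:-→d12:-→d13:-→d14:-→d15:-→d16:-→d17:-→d18:-→d19:-→d20:-→d21:-→d22:-→d23:-→d24:-→d25:H2  best=H2
  ? 184.61.200.7  path d0:-→d1:-→d2:-→d3:-→d4:-→d5:-→d6:-→d7:-→d8:-→d9:-→d10:-→d11:-→d12:-→d13:-→d14:-→d15:-→d16:-→d17:-→d18:-→d19:-→d20:-→d21:-→d22:-→d23:-→d24:-→d25:H2  best=H2
  add 171.0.0.0/8 -> H2 at depth 8
  add 184.61.200.0/24 -> H1 at depth 24
  add 184.48.0.0/12 -> H1 at depth 12
  ? 184.61.200.2  path d0:-→d1:-→d2:-→d3:-→d4:-→d5:-→d6:-→d7:-→d8:-→d9:-→d10:-→d11:-→d12:H1→d13:-→d14:-→d15:-→d16:-→d17:-→d18:-→d19:-→d20:-→d21:-→d22:-→d23:-→d24:H1→d25:H2  best=H2
  ? 85.250.68.62  path d0:-  best=no-route
  add 184.61.0.0/16 -> H3 at depth 16
  ? 184.61.200.122  path d0:-→d1:-→d2:-→d3:-→d4:-→d5:-→d6:-→d7:-→d8:-→d9:-→d10:-→d11:-→d12:H1→d13:-→d14:-→d15:-→d16:H3→d17:-→d18:-→d19:-→d20:-→d21:-→d22:-→d23:-→d24:H1→d25:H2  best=H2
  add 184.61.192.0/20 -> H3 at depth 20
  ? 184.61.8.119  path d0:-→d1:-→d2:-→d3:-→d4:-→d5:-→d6:-→d7:-→d8:-→d9:-→d10:-→d11:-→d12:H1→d13:-→d14:-→d15:-→d16:H3  best=H3

== LOOKUPS ==
["H2","H2","H2","no-route","H2","H3"]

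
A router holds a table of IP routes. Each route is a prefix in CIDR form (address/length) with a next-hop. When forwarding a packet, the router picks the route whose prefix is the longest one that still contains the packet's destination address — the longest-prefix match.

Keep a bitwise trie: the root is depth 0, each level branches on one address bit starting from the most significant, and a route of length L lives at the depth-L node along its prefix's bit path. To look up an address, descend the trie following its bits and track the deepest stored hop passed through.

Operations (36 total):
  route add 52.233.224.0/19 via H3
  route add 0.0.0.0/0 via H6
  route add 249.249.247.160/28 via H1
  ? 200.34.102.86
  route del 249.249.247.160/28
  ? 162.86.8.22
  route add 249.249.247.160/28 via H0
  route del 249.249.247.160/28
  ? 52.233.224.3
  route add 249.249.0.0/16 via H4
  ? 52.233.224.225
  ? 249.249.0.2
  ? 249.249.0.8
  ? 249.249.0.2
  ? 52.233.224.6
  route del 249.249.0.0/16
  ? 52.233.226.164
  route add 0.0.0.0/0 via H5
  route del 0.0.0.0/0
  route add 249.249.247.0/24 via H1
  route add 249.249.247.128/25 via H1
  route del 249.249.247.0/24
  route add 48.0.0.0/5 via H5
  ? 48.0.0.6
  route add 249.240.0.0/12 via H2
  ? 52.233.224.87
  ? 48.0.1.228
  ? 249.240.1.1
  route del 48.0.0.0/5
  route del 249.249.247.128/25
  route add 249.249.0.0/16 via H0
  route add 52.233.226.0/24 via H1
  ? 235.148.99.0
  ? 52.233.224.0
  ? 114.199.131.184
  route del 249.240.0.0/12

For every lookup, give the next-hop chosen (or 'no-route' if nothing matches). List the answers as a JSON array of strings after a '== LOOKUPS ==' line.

Process each operation:
  + 52.233.224.0/19 (H3) depth=19
  + 0.0.0.0/0 (H6) depth=0
  + 249.249.247.160/28 (H1) depth=28
  lookup 200.34.102.86: bits 11 walk d0:H6→d1:-→d2:- -> H6
  del 249.249.247.160/28 (clear depth 28)
  lookup 162.86.8.22: bits 1 walk d0:H6→d1:- -> H6
  + 249.249.247.160/28 (H0) depth=28
  del 249.249.247.160/28 (clear depth 28)
  lookup 52.233.224.3: bits 0011010011101001111 walk d0:H6→d1:-→d2:-→d3:-→d4:-→d5:-→d6:-→d7:-→d8:-→d9:-→d10:-→d11:-→d12:-→d13:-→d14:-→d15:-→d16:-→d17:-→d18:-→d19:H3 -> H3
  + 249.249.0.0/16 (H4) depth=16
  lookup 52.233.224.225: bits 0011010011101001111 walk d0:H6→d1:-→d2:-→d3:-→d4:-→d5:-→d6:-→d7:-→d8:-→d9:-→d10:-→d11:-→d12:-→d13:-→d14:-→d15:-→d16:-→d17:-→d18:-→d19:H3 -> H3
  lookup 249.249.0.2: bits 1111100111111001 walk d0:H6→d1:-→d2:-→d3:-→d4:-→d5:-→d6:-→d7:-→d8:-→d9:-→d10:-→d11:-→d12:-→d13:-→d14:-→d15:-→d16:H4 -> H4
  lookup 249.249.0.8: bits 1111100111111001 walk d0:H6→d1:-→d2:-→d3:-→d4:-→d5:-→d6:-→d7:-→d8:-→d9:-→d10:-→d11:-→d12:-→d13:-→d14:-→d15:-→d16:H4 -> H4
  lookup 249.249.0.2: bits 1111100111111001 walk d0:H6→d1:-→d2:-→d3:-→d4:-→d5:-→d6:-→d7:-→d8:-→d9:-→d10:-→d11:-→d12:-→d13:-→d14:-→d15:-→d16:H4 -> H4
  lookup 52.233.224.6: bits 0011010011101001111 walk d0:H6→d1:-→d2:-→d3:-→d4:-→d5:-→d6:-→d7:-→d8:-→d9:-→d10:-→d11:-→d12:-→d13:-→d14:-→d15:-→d16:-→d17:-→d18:-→d19:H3 -> H3
  del 249.249.0.0/16 (clear depth 16)
  lookup 52.233.226.164: bits 0011010011101001111 walk d0:H6→d1:-→d2:-→d3:-→d4:-→d5:-→d6:-→d7:-→d8:-→d9:-→d10:-→d11:-→d12:-→d13:-→d14:-→d15:-→d16:-→d17:-→d18:-→d19:H3 -> H3
  + 0.0.0.0/0 (H5) depth=0
  del 0.0.0.0/0 (clear depth 0)
  + 249.249.247.0/24 (H1) depth=24
  + 249.249.247.128/25 (H1) depth=25
  del 249.249.247.0/24 (clear depth 24)
  + 48.0.0.0/5 (H5) depth=5
  lookup 48.0.0.6: bits 00110 walk d0:-→d1:-→d2:-→d3:-→d4:-→d5:H5 -> H5
  + 249.240.0.0/12 (H2) depth=12
  lookup 52.233.224.87: bits 0011010011101001111 walk d0:-→d1:-→d2:-→d3:-→d4:-→d5:H5→d6:-→d7:-→d8:-→d9:-→d10:-→d11:-→d12:-→d13:-→d14:-→d15:-→d16:-→d17:-→d18:-→d19:H3 -> H3
  lookup 48.0.1.228: bits 00110 walk d0:-→d1:-→d2:-→d3:-→d4:-→d5:H5 -> H5
  lookup 249.240.1.1: bits 111110011111 walk d0:-→d1:-→d2:-→d3:-→d4:-→d5:-→d6:-→d7:-→d8:-→d9:-→d10:-→d11:-→d12:H2 -> H2
  del 48.0.0.0/5 (clear depth 5)
  del 249.249.247.128/25 (clear depth 25)
  + 249.249.0.0/16 (H0) depth=16
  + 52.233.226.0/24 (H1) depth=24
  lookup 235.148.99.0: bits 111 walk d0:-→d1:-→d2:-→d3:- -> no-route
  lookup 52.233.224.0: bits 0011010011101001111000 walk d0:-→d1:-→d2:-→d3:-→d4:-→d5:-→d6:-→d7:-→d8:-→d9:-→d10:-→d11:-→d12:-→d13:-→d14:-→d15:-→d16:-→d17:-→d18:-→d19:H3→d20:-→d21:-→d22:- -> H3
  lookup 114.199.131.184: bits 0 walk d0:-→d1:- -> no-route
  del 249.240.0.0/12 (clear depth 12)

== LOOKUPS ==
["H6","H6","H3","H3","H4","H4","H4","H3","H3","H5","H3","H5","H2","no-route","H3","no-route"]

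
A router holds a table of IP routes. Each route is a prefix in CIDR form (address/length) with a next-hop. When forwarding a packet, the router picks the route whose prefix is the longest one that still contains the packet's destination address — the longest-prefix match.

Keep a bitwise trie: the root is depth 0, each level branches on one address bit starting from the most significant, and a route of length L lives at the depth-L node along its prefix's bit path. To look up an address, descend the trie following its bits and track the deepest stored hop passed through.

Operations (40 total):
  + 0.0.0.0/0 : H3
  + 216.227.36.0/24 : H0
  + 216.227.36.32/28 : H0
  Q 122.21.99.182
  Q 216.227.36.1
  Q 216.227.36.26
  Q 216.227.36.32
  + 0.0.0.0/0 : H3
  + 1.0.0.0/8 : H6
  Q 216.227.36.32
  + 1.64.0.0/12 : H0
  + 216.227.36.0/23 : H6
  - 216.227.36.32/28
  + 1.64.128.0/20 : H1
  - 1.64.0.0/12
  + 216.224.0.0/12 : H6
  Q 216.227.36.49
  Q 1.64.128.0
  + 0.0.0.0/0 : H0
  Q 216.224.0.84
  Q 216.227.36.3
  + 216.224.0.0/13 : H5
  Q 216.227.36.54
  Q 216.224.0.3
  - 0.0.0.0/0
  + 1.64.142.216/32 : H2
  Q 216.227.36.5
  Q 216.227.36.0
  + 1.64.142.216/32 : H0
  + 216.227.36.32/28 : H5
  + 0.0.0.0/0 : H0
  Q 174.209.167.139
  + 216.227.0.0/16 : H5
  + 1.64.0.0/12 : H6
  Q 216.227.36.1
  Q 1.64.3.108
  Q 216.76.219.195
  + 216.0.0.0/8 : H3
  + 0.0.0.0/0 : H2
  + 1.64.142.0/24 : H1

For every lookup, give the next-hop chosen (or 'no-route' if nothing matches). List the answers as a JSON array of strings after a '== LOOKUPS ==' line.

Trace:
  add 0.0.0.0/0 -> H3 at depth 0
  add 216.227.36.0/24 -> H0 at depth 24
  add 216.227.36.32/28 -> H0 at depth 28
  ? 122.21.99.182  path d0:H3  best=H3
  ? 216.227.36.1  path d0:H3→d1:-→d2:-→d3:-→d4:-→d5:-→d6:-→d7:-→d8:-→d9:-→d10:-→d11:-→d12:-→d13:-→d14:-→d15:-→d16:-→d17:-→d18:-→d19:-→d20:-→d21:-→d22:-→d23:-→d24:H0→d25:-→d26:-  best=H0
  ? 216.227.36.26  path d0:H3→d1:-→d2:-→d3:-→d4:-→d5:-→d6:-→d7:-→d8:-→d9:-→d10:-→d11:-→d12:-→d13:-→d14:-→d15:-→d16:-→d17:-→d18:-→d19:-→d20:-→d21:-→d22:-→d23:-→d24:H0→d25:-→d26:-  best=H0
  ? 216.227.36.32  path d0:H3→d1:-→d2:-→d3:-→d4:-→d5:-→d6:-→d7:-→d8:-→d9:-→d10:-→d11:-→d12:-→d13:-→d14:-→d15:-→d16:-→d17:-→d18:-→d19:-→d20:-→d21:-→d22:-→d23:-→d24:H0→d25:-→d26:-→d27:-→d28:H0  best=H0
  add 0.0.0.0/0 -> H3 at depth 0
  add 1.0.0.0/8 -> H6 at depth 8
  ? 216.227.36.32  path d0:H3→d1:-→d2:-→d3:-→d4:-→d5:-→d6:-→d7:-→d8:-→d9:-→d10:-→d11:-→d12:-→d13:-→d14:-→d15:-→d16:-→d17:-→d18:-→d19:-→d20:-→d21:-→d22:-→d23:-→d24:H0→d25:-→d26:-→d27:-→d28:H0  best=H0
  add 1.64.0.0/12 -> H0 at depth 12
  add 216.227.36.0/23 -> H6 at depth 23
  del 216.227.36.32/28 (clear depth 28)
  add 1.64.128.0/20 -> H1 at depth 20
  del 1.64.0.0/12 (clear depth 12)
  add 216.224.0.0/12 -> H6 at depth 12
  ? 216.227.36.49  path d0:H3→d1:-→d2:-→d3:-→d4:-→d5:-→d6:-→d7:-→d8:-→d9:-→d10:-→d11:-→d12:H6→d13:-→d14:-→d15:-→d16:-→d17:-→d18:-→d19:-→d20:-→d21:-→d22:-→d23:H6→d24:H0→d25:-→d26:-→d27:-  best=H0
  ? 1.64.128.0  path d0:H3→d1:-→d2:-→d3:-→d4:-→d5:-→d6:-→d7:-→d8:H6→d9:-→d10:-→d11:-→d12:-→d13:-→d14:-→d15:-→d16:-→d17:-→d18:-→d19:-→d20:H1  best=H1
  add 0.0.0.0/0 -> H0 at depth 0
  ? 216.224.0.84  path d0:H0→d1:-→d2:-→d3:-→d4:-→d5:-→d6:-→d7:-→d8:-→d9:-→d10:-→d11:-→d12:H6→d13:-→d14:-  best=H6
  ? 216.227.36.3  path d0:H0→d1:-→d2:-→d3:-→d4:-→d5:-→d6:-→d7:-→d8:-→d9:-→d10:-→d11:-→d12:H6→d13:-→d14:-→d15:-→d16:-→d17:-→d18:-→d19:-→d20:-→d21:-→d22:-→d23:H6→d24:H0→d25:-→d26:-  best=H0
  add 216.224.0.0/13 -> H5 at depth 13
  ? 216.227.36.54  path d0:H0→d1:-→d2:-→d3:-→d4:-→d5:-→d6:-→d7:-→d8:-→d9:-→d10:-→d11:-→d12:H6→d13:H5→d14:-→d15:-→d16:-→d17:-→d18:-→d19:-→d20:-→d21:-→d22:-→d23:H6→d24:H0→d25:-→d26:-→d27:-  best=H0
  ? 216.224.0.3  path d0:H0→d1:-→d2:-→d3:-→d4:-→d5:-→d6:-→d7:-→d8:-→d9:-→d10:-→d11:-→d12:H6→d13:H5→d14:-  best=H5
  del 0.0.0.0/0 (clear depth 0)
  add 1.64.142.216/32 -> H2 at depth 32
  ? 216.227.36.5  path d0:-→d1:-→d2:-→d3:-→d4:-→d5:-→d6:-→d7:-→d8:-→d9:-→d10:-→d11:-→d12:H6→d13:H5→d14:-→d15:-→d16:-→d17:-→d18:-→d19:-→d20:-→d21:-→d22:-→d23:H6→d24:H0→d25:-→d26:-  best=H0
  ? 216.227.36.0  path d0:-→d1:-→d2:-→d3:-→d4:-→d5:-→d6:-→d7:-→d8:-→d9:-→d10:-→d11:-→d12:H6→d13:H5→d14:-→d15:-→d16:-→d17:-→d18:-→d19:-→d20:-→d21:-→d22:-→d23:H6→d24:H0→d25:-→d26:-  best=H0
  add 1.64.142.216/32 -> H0 at depth 32
  add 216.227.36.32/28 -> H5 at depth 28
  add 0.0.0.0/0 -> H0 at depth 0
  ? 174.209.167.139  path d0:H0→d1:-  best=H0
  add 216.227.0.0/16 -> H5 at depth 16
  add 1.64.0.0/12 -> H6 at depth 12
  ? 216.227.36.1  path d0:H0→d1:-→d2:-→d3:-→d4:-→d5:-→d6:-→d7:-→d8:-→d9:-→d10:-→d11:-→d12:H6→d13:H5→d14:-→d15:-→d16:H5→d17:-→d18:-→d19:-→d20:-→d21:-→d22:-→d23:H6→d24:H0→d25:-→d26:-  best=H0
  ? 1.64.3.108  path d0:H0→d1:-→d2:-→d3:-→d4:-→d5:-→d6:-→d7:-→d8:H6→d9:-→d10:-→d11:-→d12:H6→d13:-→d14:-→d15:-→d16:-  best=H6
  ? 216.76.219.195  path d0:H0→d1:-→d2:-→d3:-→d4:-→d5:-→d6:-→d7:-→d8:-  best=H0
  add 216.0.0.0/8 -> H3 at depth 8
  add 0.0.0.0/0 -> H2 at depth 0
  add 1.64.142.0/24 -> H1 at depth 24

== LOOKUPS ==
["H3","H0","H0","H0","H0","H0","H1","H6","H0","H0","H5","H0","H0","H0","H0","H6","H0"]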